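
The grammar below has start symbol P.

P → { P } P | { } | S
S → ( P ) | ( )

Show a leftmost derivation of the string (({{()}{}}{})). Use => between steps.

P => S => (P) => (S) => ((P)) => (({P}P)) => (({{P}P}P)) => (({{S}P}P)) => (({{()}P}P)) => (({{()}{}}P)) => (({{()}{}}{}))

P => S   [P → S]
S => (P)   [S → ( P )]
(P) => (S)   [P → S]
(S) => ((P))   [S → ( P )]
((P)) => (({P}P))   [P → { P } P]
(({P}P)) => (({{P}P}P))   [P → { P } P]
(({{P}P}P)) => (({{S}P}P))   [P → S]
(({{S}P}P)) => (({{()}P}P))   [S → ( )]
(({{()}P}P)) => (({{()}{}}P))   [P → { }]
(({{()}{}}P)) => (({{()}{}}{}))   [P → { }]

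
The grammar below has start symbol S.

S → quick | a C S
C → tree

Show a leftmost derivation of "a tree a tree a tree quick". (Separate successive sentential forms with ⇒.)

S ⇒ a C S   [S → a C S]
a C S ⇒ a tree S   [C → tree]
a tree S ⇒ a tree a C S   [S → a C S]
a tree a C S ⇒ a tree a tree S   [C → tree]
a tree a tree S ⇒ a tree a tree a C S   [S → a C S]
a tree a tree a C S ⇒ a tree a tree a tree S   [C → tree]
a tree a tree a tree S ⇒ a tree a tree a tree quick   [S → quick]

S ⇒ a C S ⇒ a tree S ⇒ a tree a C S ⇒ a tree a tree S ⇒ a tree a tree a C S ⇒ a tree a tree a tree S ⇒ a tree a tree a tree quick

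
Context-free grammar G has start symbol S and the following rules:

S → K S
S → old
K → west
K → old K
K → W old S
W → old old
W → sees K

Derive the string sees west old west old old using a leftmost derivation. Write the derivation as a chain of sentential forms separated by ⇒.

S ⇒ K S ⇒ W old S S ⇒ sees K old S S ⇒ sees west old S S ⇒ sees west old K S S ⇒ sees west old west S S ⇒ sees west old west old S ⇒ sees west old west old old

S ⇒ K S   [S → K S]
K S ⇒ W old S S   [K → W old S]
W old S S ⇒ sees K old S S   [W → sees K]
sees K old S S ⇒ sees west old S S   [K → west]
sees west old S S ⇒ sees west old K S S   [S → K S]
sees west old K S S ⇒ sees west old west S S   [K → west]
sees west old west S S ⇒ sees west old west old S   [S → old]
sees west old west old S ⇒ sees west old west old old   [S → old]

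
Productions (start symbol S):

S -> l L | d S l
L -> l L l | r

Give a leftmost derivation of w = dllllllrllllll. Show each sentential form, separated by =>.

S => dSl   [S -> d S l]
dSl => dlLl   [S -> l L]
dlLl => dllLll   [L -> l L l]
dllLll => dlllLlll   [L -> l L l]
dlllLlll => dllllLllll   [L -> l L l]
dllllLllll => dlllllLlllll   [L -> l L l]
dlllllLlllll => dllllllLllllll   [L -> l L l]
dllllllLllllll => dllllllrllllll   [L -> r]

S => dSl => dlLl => dllLll => dlllLlll => dllllLllll => dlllllLlllll => dllllllLllllll => dllllllrllllll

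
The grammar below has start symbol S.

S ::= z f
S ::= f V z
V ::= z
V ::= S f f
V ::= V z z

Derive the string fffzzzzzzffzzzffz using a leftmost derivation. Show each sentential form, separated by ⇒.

S ⇒ fVz ⇒ fSffz ⇒ ffVzffz ⇒ ffVzzzffz ⇒ ffSffzzzffz ⇒ fffVzffzzzffz ⇒ fffVzzzffzzzffz ⇒ fffVzzzzzffzzzffz ⇒ fffzzzzzzffzzzffz

S ⇒ fVz   [S ::= f V z]
fVz ⇒ fSffz   [V ::= S f f]
fSffz ⇒ ffVzffz   [S ::= f V z]
ffVzffz ⇒ ffVzzzffz   [V ::= V z z]
ffVzzzffz ⇒ ffSffzzzffz   [V ::= S f f]
ffSffzzzffz ⇒ fffVzffzzzffz   [S ::= f V z]
fffVzffzzzffz ⇒ fffVzzzffzzzffz   [V ::= V z z]
fffVzzzffzzzffz ⇒ fffVzzzzzffzzzffz   [V ::= V z z]
fffVzzzzzffzzzffz ⇒ fffzzzzzzffzzzffz   [V ::= z]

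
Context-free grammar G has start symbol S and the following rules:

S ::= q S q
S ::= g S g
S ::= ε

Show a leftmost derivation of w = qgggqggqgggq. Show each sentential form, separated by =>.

S => qSq => qgSgq => qggSggq => qgggSgggq => qgggqSqgggq => qgggqgSgqgggq => qgggqggqgggq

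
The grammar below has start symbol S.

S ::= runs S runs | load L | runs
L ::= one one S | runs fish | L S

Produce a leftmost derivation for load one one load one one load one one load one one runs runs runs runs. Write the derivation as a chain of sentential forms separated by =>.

S => load L => load one one S => load one one load L => load one one load one one S => load one one load one one load L => load one one load one one load one one S => load one one load one one load one one load L => load one one load one one load one one load L S => load one one load one one load one one load one one S S => load one one load one one load one one load one one runs S => load one one load one one load one one load one one runs runs S runs => load one one load one one load one one load one one runs runs runs runs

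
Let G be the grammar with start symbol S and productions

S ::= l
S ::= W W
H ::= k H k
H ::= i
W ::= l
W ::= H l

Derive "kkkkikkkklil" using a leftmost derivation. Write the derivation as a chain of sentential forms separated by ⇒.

S ⇒ WW   [S ::= W W]
WW ⇒ HlW   [W ::= H l]
HlW ⇒ kHklW   [H ::= k H k]
kHklW ⇒ kkHkklW   [H ::= k H k]
kkHkklW ⇒ kkkHkkklW   [H ::= k H k]
kkkHkkklW ⇒ kkkkHkkkklW   [H ::= k H k]
kkkkHkkkklW ⇒ kkkkikkkklW   [H ::= i]
kkkkikkkklW ⇒ kkkkikkkklHl   [W ::= H l]
kkkkikkkklHl ⇒ kkkkikkkklil   [H ::= i]

S ⇒ WW ⇒ HlW ⇒ kHklW ⇒ kkHkklW ⇒ kkkHkkklW ⇒ kkkkHkkkklW ⇒ kkkkikkkklW ⇒ kkkkikkkklHl ⇒ kkkkikkkklil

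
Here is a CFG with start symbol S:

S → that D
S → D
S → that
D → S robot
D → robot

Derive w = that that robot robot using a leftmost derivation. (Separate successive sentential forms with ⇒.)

S ⇒ that D ⇒ that S robot ⇒ that D robot ⇒ that S robot robot ⇒ that that robot robot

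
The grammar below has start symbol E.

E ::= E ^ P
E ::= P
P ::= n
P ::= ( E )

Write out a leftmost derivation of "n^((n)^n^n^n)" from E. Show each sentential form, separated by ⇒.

E⇒E^P⇒P^P⇒n^P⇒n^(E)⇒n^(E^P)⇒n^(E^P^P)⇒n^(E^P^P^P)⇒n^(P^P^P^P)⇒n^((E)^P^P^P)⇒n^((P)^P^P^P)⇒n^((n)^P^P^P)⇒n^((n)^n^P^P)⇒n^((n)^n^n^P)⇒n^((n)^n^n^n)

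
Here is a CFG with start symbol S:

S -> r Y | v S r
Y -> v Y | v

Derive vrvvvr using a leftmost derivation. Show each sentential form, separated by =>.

S => vSr   [S -> v S r]
vSr => vrYr   [S -> r Y]
vrYr => vrvYr   [Y -> v Y]
vrvYr => vrvvYr   [Y -> v Y]
vrvvYr => vrvvvr   [Y -> v]

S => vSr => vrYr => vrvYr => vrvvYr => vrvvvr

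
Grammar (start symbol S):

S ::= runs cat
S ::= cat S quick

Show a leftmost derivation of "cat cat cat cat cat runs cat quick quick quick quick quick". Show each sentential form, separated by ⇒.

S ⇒ cat S quick   [S ::= cat S quick]
cat S quick ⇒ cat cat S quick quick   [S ::= cat S quick]
cat cat S quick quick ⇒ cat cat cat S quick quick quick   [S ::= cat S quick]
cat cat cat S quick quick quick ⇒ cat cat cat cat S quick quick quick quick   [S ::= cat S quick]
cat cat cat cat S quick quick quick quick ⇒ cat cat cat cat cat S quick quick quick quick quick   [S ::= cat S quick]
cat cat cat cat cat S quick quick quick quick quick ⇒ cat cat cat cat cat runs cat quick quick quick quick quick   [S ::= runs cat]

S ⇒ cat S quick ⇒ cat cat S quick quick ⇒ cat cat cat S quick quick quick ⇒ cat cat cat cat S quick quick quick quick ⇒ cat cat cat cat cat S quick quick quick quick quick ⇒ cat cat cat cat cat runs cat quick quick quick quick quick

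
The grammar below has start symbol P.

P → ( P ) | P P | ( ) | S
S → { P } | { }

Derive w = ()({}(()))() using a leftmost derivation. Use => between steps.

P => PP => PPP => ()PP => ()(P)P => ()(PP)P => ()(SP)P => ()({}P)P => ()({}(P))P => ()({}(()))P => ()({}(()))()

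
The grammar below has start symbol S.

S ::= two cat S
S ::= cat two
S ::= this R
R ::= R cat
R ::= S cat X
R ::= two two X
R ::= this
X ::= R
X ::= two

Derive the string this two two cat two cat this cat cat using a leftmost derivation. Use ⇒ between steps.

S ⇒ this R ⇒ this R cat ⇒ this R cat cat ⇒ this two two X cat cat ⇒ this two two R cat cat ⇒ this two two S cat X cat cat ⇒ this two two cat two cat X cat cat ⇒ this two two cat two cat R cat cat ⇒ this two two cat two cat this cat cat

S ⇒ this R   [S ::= this R]
this R ⇒ this R cat   [R ::= R cat]
this R cat ⇒ this R cat cat   [R ::= R cat]
this R cat cat ⇒ this two two X cat cat   [R ::= two two X]
this two two X cat cat ⇒ this two two R cat cat   [X ::= R]
this two two R cat cat ⇒ this two two S cat X cat cat   [R ::= S cat X]
this two two S cat X cat cat ⇒ this two two cat two cat X cat cat   [S ::= cat two]
this two two cat two cat X cat cat ⇒ this two two cat two cat R cat cat   [X ::= R]
this two two cat two cat R cat cat ⇒ this two two cat two cat this cat cat   [R ::= this]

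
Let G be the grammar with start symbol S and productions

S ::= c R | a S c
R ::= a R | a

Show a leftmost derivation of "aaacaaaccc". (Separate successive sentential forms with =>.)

S => aSc => aaScc => aaaSccc => aaacRccc => aaacaRccc => aaacaaRccc => aaacaaaccc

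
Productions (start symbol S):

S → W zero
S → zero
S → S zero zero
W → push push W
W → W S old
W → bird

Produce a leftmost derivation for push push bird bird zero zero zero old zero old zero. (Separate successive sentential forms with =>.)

S => W zero => push push W zero => push push W S old zero => push push bird S old zero => push push bird W zero old zero => push push bird W S old zero old zero => push push bird bird S old zero old zero => push push bird bird S zero zero old zero old zero => push push bird bird zero zero zero old zero old zero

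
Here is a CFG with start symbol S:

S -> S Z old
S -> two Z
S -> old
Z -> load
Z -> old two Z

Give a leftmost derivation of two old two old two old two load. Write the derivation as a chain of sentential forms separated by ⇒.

S ⇒ two Z ⇒ two old two Z ⇒ two old two old two Z ⇒ two old two old two old two Z ⇒ two old two old two old two load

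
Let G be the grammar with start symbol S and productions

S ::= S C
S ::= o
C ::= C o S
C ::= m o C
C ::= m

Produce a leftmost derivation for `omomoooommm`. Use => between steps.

S => SC   [S ::= S C]
SC => SCC   [S ::= S C]
SCC => SCCC   [S ::= S C]
SCCC => SCCCC   [S ::= S C]
SCCCC => oCCCC   [S ::= o]
oCCCC => omoCCCC   [C ::= m o C]
omoCCCC => omoCoSCCC   [C ::= C o S]
omoCoSCCC => omoCoSoSCCC   [C ::= C o S]
omoCoSoSCCC => omomoSoSCCC   [C ::= m]
omomoSoSCCC => omomoooSCCC   [S ::= o]
omomoooSCCC => omomooooCCC   [S ::= o]
omomooooCCC => omomoooomCC   [C ::= m]
omomoooomCC => omomoooommC   [C ::= m]
omomoooommC => omomoooommm   [C ::= m]

S=>SC=>SCC=>SCCC=>SCCCC=>oCCCC=>omoCCCC=>omoCoSCCC=>omoCoSoSCCC=>omomoSoSCCC=>omomoooSCCC=>omomooooCCC=>omomoooomCC=>omomoooommC=>omomoooommm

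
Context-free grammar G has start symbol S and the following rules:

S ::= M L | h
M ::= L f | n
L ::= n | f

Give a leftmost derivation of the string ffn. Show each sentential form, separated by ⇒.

S ⇒ ML   [S ::= M L]
ML ⇒ LfL   [M ::= L f]
LfL ⇒ ffL   [L ::= f]
ffL ⇒ ffn   [L ::= n]

S ⇒ ML ⇒ LfL ⇒ ffL ⇒ ffn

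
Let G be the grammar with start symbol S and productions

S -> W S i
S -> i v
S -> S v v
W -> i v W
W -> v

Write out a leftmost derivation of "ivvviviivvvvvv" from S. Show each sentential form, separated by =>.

S=>Svv=>Svvvv=>Svvvvvv=>WSivvvvvv=>ivWSivvvvvv=>ivvSivvvvvv=>ivvWSiivvvvvv=>ivvvSiivvvvvv=>ivvviviivvvvvv

S => Svv   [S -> S v v]
Svv => Svvvv   [S -> S v v]
Svvvv => Svvvvvv   [S -> S v v]
Svvvvvv => WSivvvvvv   [S -> W S i]
WSivvvvvv => ivWSivvvvvv   [W -> i v W]
ivWSivvvvvv => ivvSivvvvvv   [W -> v]
ivvSivvvvvv => ivvWSiivvvvvv   [S -> W S i]
ivvWSiivvvvvv => ivvvSiivvvvvv   [W -> v]
ivvvSiivvvvvv => ivvviviivvvvvv   [S -> i v]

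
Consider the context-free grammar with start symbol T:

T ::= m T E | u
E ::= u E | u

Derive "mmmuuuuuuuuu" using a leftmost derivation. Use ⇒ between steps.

T ⇒ mTE ⇒ mmTEE ⇒ mmmTEEE ⇒ mmmuEEE ⇒ mmmuuEEE ⇒ mmmuuuEEE ⇒ mmmuuuuEEE ⇒ mmmuuuuuEEE ⇒ mmmuuuuuuEE ⇒ mmmuuuuuuuE ⇒ mmmuuuuuuuuE ⇒ mmmuuuuuuuuu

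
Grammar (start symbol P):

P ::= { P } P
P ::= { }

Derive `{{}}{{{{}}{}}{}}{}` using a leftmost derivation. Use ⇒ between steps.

P ⇒ {P}P ⇒ {{}}P ⇒ {{}}{P}P ⇒ {{}}{{P}P}P ⇒ {{}}{{{P}P}P}P ⇒ {{}}{{{{}}P}P}P ⇒ {{}}{{{{}}{}}P}P ⇒ {{}}{{{{}}{}}{}}P ⇒ {{}}{{{{}}{}}{}}{}

P ⇒ {P}P   [P ::= { P } P]
{P}P ⇒ {{}}P   [P ::= { }]
{{}}P ⇒ {{}}{P}P   [P ::= { P } P]
{{}}{P}P ⇒ {{}}{{P}P}P   [P ::= { P } P]
{{}}{{P}P}P ⇒ {{}}{{{P}P}P}P   [P ::= { P } P]
{{}}{{{P}P}P}P ⇒ {{}}{{{{}}P}P}P   [P ::= { }]
{{}}{{{{}}P}P}P ⇒ {{}}{{{{}}{}}P}P   [P ::= { }]
{{}}{{{{}}{}}P}P ⇒ {{}}{{{{}}{}}{}}P   [P ::= { }]
{{}}{{{{}}{}}{}}P ⇒ {{}}{{{{}}{}}{}}{}   [P ::= { }]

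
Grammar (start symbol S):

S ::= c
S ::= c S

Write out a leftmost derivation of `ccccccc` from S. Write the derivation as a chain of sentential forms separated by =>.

S => cS => ccS => cccS => ccccS => cccccS => ccccccS => ccccccc

S => cS   [S ::= c S]
cS => ccS   [S ::= c S]
ccS => cccS   [S ::= c S]
cccS => ccccS   [S ::= c S]
ccccS => cccccS   [S ::= c S]
cccccS => ccccccS   [S ::= c S]
ccccccS => ccccccc   [S ::= c]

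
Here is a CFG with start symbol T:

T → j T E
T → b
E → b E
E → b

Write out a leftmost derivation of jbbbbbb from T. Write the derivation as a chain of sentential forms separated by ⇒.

T ⇒ jTE ⇒ jbE ⇒ jbbE ⇒ jbbbE ⇒ jbbbbE ⇒ jbbbbbE ⇒ jbbbbbb

T ⇒ jTE   [T → j T E]
jTE ⇒ jbE   [T → b]
jbE ⇒ jbbE   [E → b E]
jbbE ⇒ jbbbE   [E → b E]
jbbbE ⇒ jbbbbE   [E → b E]
jbbbbE ⇒ jbbbbbE   [E → b E]
jbbbbbE ⇒ jbbbbbb   [E → b]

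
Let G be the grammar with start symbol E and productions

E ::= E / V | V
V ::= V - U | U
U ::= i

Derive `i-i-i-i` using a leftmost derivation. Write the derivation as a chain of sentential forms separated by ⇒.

E ⇒ V ⇒ V-U ⇒ V-U-U ⇒ V-U-U-U ⇒ U-U-U-U ⇒ i-U-U-U ⇒ i-i-U-U ⇒ i-i-i-U ⇒ i-i-i-i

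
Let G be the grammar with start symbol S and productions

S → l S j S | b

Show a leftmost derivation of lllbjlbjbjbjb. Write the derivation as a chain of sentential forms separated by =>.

S => lSjS   [S → l S j S]
lSjS => llSjSjS   [S → l S j S]
llSjSjS => lllSjSjSjS   [S → l S j S]
lllSjSjSjS => lllbjSjSjS   [S → b]
lllbjSjSjS => lllbjlSjSjSjS   [S → l S j S]
lllbjlSjSjSjS => lllbjlbjSjSjS   [S → b]
lllbjlbjSjSjS => lllbjlbjbjSjS   [S → b]
lllbjlbjbjSjS => lllbjlbjbjbjS   [S → b]
lllbjlbjbjbjS => lllbjlbjbjbjb   [S → b]

S=>lSjS=>llSjSjS=>lllSjSjSjS=>lllbjSjSjS=>lllbjlSjSjSjS=>lllbjlbjSjSjS=>lllbjlbjbjSjS=>lllbjlbjbjbjS=>lllbjlbjbjbjb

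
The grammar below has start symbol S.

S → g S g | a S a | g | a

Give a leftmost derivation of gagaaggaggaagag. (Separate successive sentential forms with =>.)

S => gSg   [S → g S g]
gSg => gaSag   [S → a S a]
gaSag => gagSgag   [S → g S g]
gagSgag => gagaSagag   [S → a S a]
gagaSagag => gagaaSaagag   [S → a S a]
gagaaSaagag => gagaagSgaagag   [S → g S g]
gagaagSgaagag => gagaaggSggaagag   [S → g S g]
gagaaggSggaagag => gagaaggaggaagag   [S → a]

S => gSg => gaSag => gagSgag => gagaSagag => gagaaSaagag => gagaagSgaagag => gagaaggSggaagag => gagaaggaggaagag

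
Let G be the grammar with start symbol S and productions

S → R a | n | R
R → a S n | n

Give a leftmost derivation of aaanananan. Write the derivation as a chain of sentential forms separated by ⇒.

S ⇒ R   [S → R]
R ⇒ aSn   [R → a S n]
aSn ⇒ aRan   [S → R a]
aRan ⇒ aaSnan   [R → a S n]
aaSnan ⇒ aaRanan   [S → R a]
aaRanan ⇒ aaaSnanan   [R → a S n]
aaaSnanan ⇒ aaaRananan   [S → R a]
aaaRananan ⇒ aaanananan   [R → n]

S ⇒ R ⇒ aSn ⇒ aRan ⇒ aaSnan ⇒ aaRanan ⇒ aaaSnanan ⇒ aaaRananan ⇒ aaanananan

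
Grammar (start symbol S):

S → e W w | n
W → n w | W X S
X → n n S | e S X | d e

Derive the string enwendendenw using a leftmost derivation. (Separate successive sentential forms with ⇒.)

S ⇒ eWw   [S → e W w]
eWw ⇒ eWXSw   [W → W X S]
eWXSw ⇒ eWXSXSw   [W → W X S]
eWXSXSw ⇒ enwXSXSw   [W → n w]
enwXSXSw ⇒ enweSXSXSw   [X → e S X]
enweSXSXSw ⇒ enwenXSXSw   [S → n]
enwenXSXSw ⇒ enwendeSXSw   [X → d e]
enwendeSXSw ⇒ enwendenXSw   [S → n]
enwendenXSw ⇒ enwendendeSw   [X → d e]
enwendendeSw ⇒ enwendendenw   [S → n]

S ⇒ eWw ⇒ eWXSw ⇒ eWXSXSw ⇒ enwXSXSw ⇒ enweSXSXSw ⇒ enwenXSXSw ⇒ enwendeSXSw ⇒ enwendenXSw ⇒ enwendendeSw ⇒ enwendendenw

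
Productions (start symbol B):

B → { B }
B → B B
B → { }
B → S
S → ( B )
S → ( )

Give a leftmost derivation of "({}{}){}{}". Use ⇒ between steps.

B ⇒ BB ⇒ BBB ⇒ SBB ⇒ (B)BB ⇒ (BB)BB ⇒ ({}B)BB ⇒ ({}{})BB ⇒ ({}{}){}B ⇒ ({}{}){}{}

B ⇒ BB   [B → B B]
BB ⇒ BBB   [B → B B]
BBB ⇒ SBB   [B → S]
SBB ⇒ (B)BB   [S → ( B )]
(B)BB ⇒ (BB)BB   [B → B B]
(BB)BB ⇒ ({}B)BB   [B → { }]
({}B)BB ⇒ ({}{})BB   [B → { }]
({}{})BB ⇒ ({}{}){}B   [B → { }]
({}{}){}B ⇒ ({}{}){}{}   [B → { }]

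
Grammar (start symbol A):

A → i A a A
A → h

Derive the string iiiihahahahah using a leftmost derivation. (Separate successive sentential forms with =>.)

A => iAaA => iiAaAaA => iiiAaAaAaA => iiiiAaAaAaAaA => iiiihaAaAaAaA => iiiihahaAaAaA => iiiihahahaAaA => iiiihahahahaA => iiiihahahahah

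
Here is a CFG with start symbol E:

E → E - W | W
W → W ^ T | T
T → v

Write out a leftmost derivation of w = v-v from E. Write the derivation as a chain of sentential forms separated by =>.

E => E-W => W-W => T-W => v-W => v-T => v-v

E => E-W   [E → E - W]
E-W => W-W   [E → W]
W-W => T-W   [W → T]
T-W => v-W   [T → v]
v-W => v-T   [W → T]
v-T => v-v   [T → v]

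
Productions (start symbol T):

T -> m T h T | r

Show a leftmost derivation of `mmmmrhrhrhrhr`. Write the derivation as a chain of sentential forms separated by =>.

T => mThT   [T -> m T h T]
mThT => mmThThT   [T -> m T h T]
mmThThT => mmmThThThT   [T -> m T h T]
mmmThThThT => mmmmThThThThT   [T -> m T h T]
mmmmThThThThT => mmmmrhThThThT   [T -> r]
mmmmrhThThThT => mmmmrhrhThThT   [T -> r]
mmmmrhrhThThT => mmmmrhrhrhThT   [T -> r]
mmmmrhrhrhThT => mmmmrhrhrhrhT   [T -> r]
mmmmrhrhrhrhT => mmmmrhrhrhrhr   [T -> r]

T => mThT => mmThThT => mmmThThThT => mmmmThThThThT => mmmmrhThThThT => mmmmrhrhThThT => mmmmrhrhrhThT => mmmmrhrhrhrhT => mmmmrhrhrhrhr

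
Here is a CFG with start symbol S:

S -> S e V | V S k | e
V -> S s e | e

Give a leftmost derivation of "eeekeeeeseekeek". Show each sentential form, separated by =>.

S=>VSk=>eSk=>eSeVk=>eVSkeVk=>eSseSkeVk=>eSeVseSkeVk=>eSeVeVseSkeVk=>eVSkeVeVseSkeVk=>eeSkeVeVseSkeVk=>eeekeVeVseSkeVk=>eeekeeeVseSkeVk=>eeekeeeeseSkeVk=>eeekeeeeseekeVk=>eeekeeeeseekeek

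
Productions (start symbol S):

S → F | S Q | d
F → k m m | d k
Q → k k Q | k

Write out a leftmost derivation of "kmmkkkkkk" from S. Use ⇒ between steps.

S⇒SQ⇒SQQ⇒FQQ⇒kmmQQ⇒kmmkkQQ⇒kmmkkkkQQ⇒kmmkkkkkQ⇒kmmkkkkkk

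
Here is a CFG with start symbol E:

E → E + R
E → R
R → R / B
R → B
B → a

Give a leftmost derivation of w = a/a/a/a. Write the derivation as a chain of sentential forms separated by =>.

E => R   [E → R]
R => R/B   [R → R / B]
R/B => R/B/B   [R → R / B]
R/B/B => R/B/B/B   [R → R / B]
R/B/B/B => B/B/B/B   [R → B]
B/B/B/B => a/B/B/B   [B → a]
a/B/B/B => a/a/B/B   [B → a]
a/a/B/B => a/a/a/B   [B → a]
a/a/a/B => a/a/a/a   [B → a]

E => R => R/B => R/B/B => R/B/B/B => B/B/B/B => a/B/B/B => a/a/B/B => a/a/a/B => a/a/a/a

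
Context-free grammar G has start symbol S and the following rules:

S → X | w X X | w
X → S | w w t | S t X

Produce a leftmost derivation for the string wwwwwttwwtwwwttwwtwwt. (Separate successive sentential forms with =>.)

S=>wXX=>wStXX=>wwXXtXX=>wwSXtXX=>wwwXXXtXX=>wwwStXXXtXX=>wwwXtXXXtXX=>wwwwwttXXXtXX=>wwwwwttwwtXXtXX=>wwwwwttwwtSXtXX=>wwwwwttwwtwXtXX=>wwwwwttwwtwwwttXX=>wwwwwttwwtwwwttwwtX=>wwwwwttwwtwwwttwwtwwt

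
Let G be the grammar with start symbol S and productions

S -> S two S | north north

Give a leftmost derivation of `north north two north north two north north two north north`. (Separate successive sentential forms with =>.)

S => S two S   [S -> S two S]
S two S => S two S two S   [S -> S two S]
S two S two S => north north two S two S   [S -> north north]
north north two S two S => north north two north north two S   [S -> north north]
north north two north north two S => north north two north north two S two S   [S -> S two S]
north north two north north two S two S => north north two north north two north north two S   [S -> north north]
north north two north north two north north two S => north north two north north two north north two north north   [S -> north north]

S => S two S => S two S two S => north north two S two S => north north two north north two S => north north two north north two S two S => north north two north north two north north two S => north north two north north two north north two north north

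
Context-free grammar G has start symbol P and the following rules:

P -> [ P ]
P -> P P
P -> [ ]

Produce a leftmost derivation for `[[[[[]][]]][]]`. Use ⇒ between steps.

P ⇒ [P] ⇒ [PP] ⇒ [[P]P] ⇒ [[[P]]P] ⇒ [[[PP]]P] ⇒ [[[[P]P]]P] ⇒ [[[[[]]P]]P] ⇒ [[[[[]][]]]P] ⇒ [[[[[]][]]][]]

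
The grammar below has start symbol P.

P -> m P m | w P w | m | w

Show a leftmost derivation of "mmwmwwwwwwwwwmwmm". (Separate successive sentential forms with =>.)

P => mPm => mmPmm => mmwPwmm => mmwmPmwmm => mmwmwPwmwmm => mmwmwwPwwmwmm => mmwmwwwPwwwmwmm => mmwmwwwwPwwwwmwmm => mmwmwwwwwwwwwmwmm

P => mPm   [P -> m P m]
mPm => mmPmm   [P -> m P m]
mmPmm => mmwPwmm   [P -> w P w]
mmwPwmm => mmwmPmwmm   [P -> m P m]
mmwmPmwmm => mmwmwPwmwmm   [P -> w P w]
mmwmwPwmwmm => mmwmwwPwwmwmm   [P -> w P w]
mmwmwwPwwmwmm => mmwmwwwPwwwmwmm   [P -> w P w]
mmwmwwwPwwwmwmm => mmwmwwwwPwwwwmwmm   [P -> w P w]
mmwmwwwwPwwwwmwmm => mmwmwwwwwwwwwmwmm   [P -> w]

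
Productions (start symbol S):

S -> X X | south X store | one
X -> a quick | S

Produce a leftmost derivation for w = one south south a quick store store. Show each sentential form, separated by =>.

S => X X   [S -> X X]
X X => S X   [X -> S]
S X => one X   [S -> one]
one X => one S   [X -> S]
one S => one south X store   [S -> south X store]
one south X store => one south S store   [X -> S]
one south S store => one south south X store store   [S -> south X store]
one south south X store store => one south south a quick store store   [X -> a quick]

S => X X => S X => one X => one S => one south X store => one south S store => one south south X store store => one south south a quick store store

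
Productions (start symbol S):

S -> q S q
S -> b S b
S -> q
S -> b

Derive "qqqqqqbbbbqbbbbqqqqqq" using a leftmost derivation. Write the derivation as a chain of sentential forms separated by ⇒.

S ⇒ qSq   [S -> q S q]
qSq ⇒ qqSqq   [S -> q S q]
qqSqq ⇒ qqqSqqq   [S -> q S q]
qqqSqqq ⇒ qqqqSqqqq   [S -> q S q]
qqqqSqqqq ⇒ qqqqqSqqqqq   [S -> q S q]
qqqqqSqqqqq ⇒ qqqqqqSqqqqqq   [S -> q S q]
qqqqqqSqqqqqq ⇒ qqqqqqbSbqqqqqq   [S -> b S b]
qqqqqqbSbqqqqqq ⇒ qqqqqqbbSbbqqqqqq   [S -> b S b]
qqqqqqbbSbbqqqqqq ⇒ qqqqqqbbbSbbbqqqqqq   [S -> b S b]
qqqqqqbbbSbbbqqqqqq ⇒ qqqqqqbbbbSbbbbqqqqqq   [S -> b S b]
qqqqqqbbbbSbbbbqqqqqq ⇒ qqqqqqbbbbqbbbbqqqqqq   [S -> q]

S ⇒ qSq ⇒ qqSqq ⇒ qqqSqqq ⇒ qqqqSqqqq ⇒ qqqqqSqqqqq ⇒ qqqqqqSqqqqqq ⇒ qqqqqqbSbqqqqqq ⇒ qqqqqqbbSbbqqqqqq ⇒ qqqqqqbbbSbbbqqqqqq ⇒ qqqqqqbbbbSbbbbqqqqqq ⇒ qqqqqqbbbbqbbbbqqqqqq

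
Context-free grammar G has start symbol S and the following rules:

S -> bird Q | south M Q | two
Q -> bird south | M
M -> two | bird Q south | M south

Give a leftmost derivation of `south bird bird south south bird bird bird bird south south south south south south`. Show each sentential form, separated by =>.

S => south M Q   [S -> south M Q]
south M Q => south bird Q south Q   [M -> bird Q south]
south bird Q south Q => south bird bird south south Q   [Q -> bird south]
south bird bird south south Q => south bird bird south south M   [Q -> M]
south bird bird south south M => south bird bird south south bird Q south   [M -> bird Q south]
south bird bird south south bird Q south => south bird bird south south bird M south   [Q -> M]
south bird bird south south bird M south => south bird bird south south bird bird Q south south   [M -> bird Q south]
south bird bird south south bird bird Q south south => south bird bird south south bird bird M south south   [Q -> M]
south bird bird south south bird bird M south south => south bird bird south south bird bird M south south south   [M -> M south]
south bird bird south south bird bird M south south south => south bird bird south south bird bird M south south south south   [M -> M south]
south bird bird south south bird bird M south south south south => south bird bird south south bird bird bird Q south south south south south   [M -> bird Q south]
south bird bird south south bird bird bird Q south south south south south => south bird bird south south bird bird bird bird south south south south south south   [Q -> bird south]

S => south M Q => south bird Q south Q => south bird bird south south Q => south bird bird south south M => south bird bird south south bird Q south => south bird bird south south bird M south => south bird bird south south bird bird Q south south => south bird bird south south bird bird M south south => south bird bird south south bird bird M south south south => south bird bird south south bird bird M south south south south => south bird bird south south bird bird bird Q south south south south south => south bird bird south south bird bird bird bird south south south south south south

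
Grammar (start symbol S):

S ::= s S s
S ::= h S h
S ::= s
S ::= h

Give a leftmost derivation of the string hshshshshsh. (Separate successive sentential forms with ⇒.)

S ⇒ hSh   [S ::= h S h]
hSh ⇒ hsSsh   [S ::= s S s]
hsSsh ⇒ hshShsh   [S ::= h S h]
hshShsh ⇒ hshsSshsh   [S ::= s S s]
hshsSshsh ⇒ hshshShshsh   [S ::= h S h]
hshshShshsh ⇒ hshshshshsh   [S ::= s]

S ⇒ hSh ⇒ hsSsh ⇒ hshShsh ⇒ hshsSshsh ⇒ hshshShshsh ⇒ hshshshshsh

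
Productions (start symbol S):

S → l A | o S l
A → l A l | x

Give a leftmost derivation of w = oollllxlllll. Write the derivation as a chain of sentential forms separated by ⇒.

S ⇒ oSl   [S → o S l]
oSl ⇒ ooSll   [S → o S l]
ooSll ⇒ oolAll   [S → l A]
oolAll ⇒ oollAlll   [A → l A l]
oollAlll ⇒ oolllAllll   [A → l A l]
oolllAllll ⇒ oollllAlllll   [A → l A l]
oollllAlllll ⇒ oollllxlllll   [A → x]

S⇒oSl⇒ooSll⇒oolAll⇒oollAlll⇒oolllAllll⇒oollllAlllll⇒oollllxlllll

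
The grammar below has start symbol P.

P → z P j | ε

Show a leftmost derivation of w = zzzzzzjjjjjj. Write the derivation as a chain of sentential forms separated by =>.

P => zPj   [P → z P j]
zPj => zzPjj   [P → z P j]
zzPjj => zzzPjjj   [P → z P j]
zzzPjjj => zzzzPjjjj   [P → z P j]
zzzzPjjjj => zzzzzPjjjjj   [P → z P j]
zzzzzPjjjjj => zzzzzzPjjjjjj   [P → z P j]
zzzzzzPjjjjjj => zzzzzzjjjjjj   [P → ε]

P=>zPj=>zzPjj=>zzzPjjj=>zzzzPjjjj=>zzzzzPjjjjj=>zzzzzzPjjjjjj=>zzzzzzjjjjjj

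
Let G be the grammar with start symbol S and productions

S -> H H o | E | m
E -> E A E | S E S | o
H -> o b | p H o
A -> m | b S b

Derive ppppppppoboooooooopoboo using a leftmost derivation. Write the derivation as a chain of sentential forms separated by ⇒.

S⇒HHo⇒pHoHo⇒ppHooHo⇒pppHoooHo⇒ppppHooooHo⇒pppppHoooooHo⇒ppppppHooooooHo⇒pppppppHoooooooHo⇒ppppppppHooooooooHo⇒ppppppppobooooooooHo⇒ppppppppoboooooooopHoo⇒ppppppppoboooooooopoboo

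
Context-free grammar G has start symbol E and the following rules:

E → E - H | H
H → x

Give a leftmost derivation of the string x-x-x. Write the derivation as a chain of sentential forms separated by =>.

E => E-H => E-H-H => H-H-H => x-H-H => x-x-H => x-x-x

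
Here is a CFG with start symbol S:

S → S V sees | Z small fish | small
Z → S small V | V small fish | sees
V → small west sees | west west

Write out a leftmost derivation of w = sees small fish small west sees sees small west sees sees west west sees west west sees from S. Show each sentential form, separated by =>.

S => S V sees => S V sees V sees => S V sees V sees V sees => S V sees V sees V sees V sees => Z small fish V sees V sees V sees V sees => sees small fish V sees V sees V sees V sees => sees small fish small west sees sees V sees V sees V sees => sees small fish small west sees sees small west sees sees V sees V sees => sees small fish small west sees sees small west sees sees west west sees V sees => sees small fish small west sees sees small west sees sees west west sees west west sees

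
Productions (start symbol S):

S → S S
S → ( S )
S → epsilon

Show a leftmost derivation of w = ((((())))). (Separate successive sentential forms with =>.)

S => (S) => ((S)) => (((S))) => (((SS))) => (((SSS))) => ((((S)SS))) => ((((SS)SS))) => (((((S)S)SS))) => ((((()S)SS))) => ((((())SS))) => ((((())S))) => ((((()))))

S => (S)   [S → ( S )]
(S) => ((S))   [S → ( S )]
((S)) => (((S)))   [S → ( S )]
(((S))) => (((SS)))   [S → S S]
(((SS))) => (((SSS)))   [S → S S]
(((SSS))) => ((((S)SS)))   [S → ( S )]
((((S)SS))) => ((((SS)SS)))   [S → S S]
((((SS)SS))) => (((((S)S)SS)))   [S → ( S )]
(((((S)S)SS))) => ((((()S)SS)))   [S → epsilon]
((((()S)SS))) => ((((())SS)))   [S → epsilon]
((((())SS))) => ((((())S)))   [S → epsilon]
((((())S))) => ((((()))))   [S → epsilon]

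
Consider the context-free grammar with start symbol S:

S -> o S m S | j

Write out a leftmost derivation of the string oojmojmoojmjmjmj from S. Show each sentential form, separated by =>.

S => oSmS   [S -> o S m S]
oSmS => ooSmSmS   [S -> o S m S]
ooSmSmS => oojmSmS   [S -> j]
oojmSmS => oojmoSmSmS   [S -> o S m S]
oojmoSmSmS => oojmojmSmS   [S -> j]
oojmojmSmS => oojmojmoSmSmS   [S -> o S m S]
oojmojmoSmSmS => oojmojmooSmSmSmS   [S -> o S m S]
oojmojmooSmSmSmS => oojmojmoojmSmSmS   [S -> j]
oojmojmoojmSmSmS => oojmojmoojmjmSmS   [S -> j]
oojmojmoojmjmSmS => oojmojmoojmjmjmS   [S -> j]
oojmojmoojmjmjmS => oojmojmoojmjmjmj   [S -> j]

S => oSmS => ooSmSmS => oojmSmS => oojmoSmSmS => oojmojmSmS => oojmojmoSmSmS => oojmojmooSmSmSmS => oojmojmoojmSmSmS => oojmojmoojmjmSmS => oojmojmoojmjmjmS => oojmojmoojmjmjmj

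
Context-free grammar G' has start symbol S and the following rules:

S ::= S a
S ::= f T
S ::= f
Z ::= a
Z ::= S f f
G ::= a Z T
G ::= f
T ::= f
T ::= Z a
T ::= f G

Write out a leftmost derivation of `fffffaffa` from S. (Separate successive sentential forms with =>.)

S => fT => fZa => fSffa => ffTffa => ffZaffa => ffSffaffa => fffffaffa

S => fT   [S ::= f T]
fT => fZa   [T ::= Z a]
fZa => fSffa   [Z ::= S f f]
fSffa => ffTffa   [S ::= f T]
ffTffa => ffZaffa   [T ::= Z a]
ffZaffa => ffSffaffa   [Z ::= S f f]
ffSffaffa => fffffaffa   [S ::= f]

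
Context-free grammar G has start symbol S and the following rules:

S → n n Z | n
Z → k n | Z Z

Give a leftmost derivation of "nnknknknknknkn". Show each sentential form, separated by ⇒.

S ⇒ nnZ ⇒ nnZZ ⇒ nnZZZ ⇒ nnZZZZ ⇒ nnZZZZZ ⇒ nnZZZZZZ ⇒ nnknZZZZZ ⇒ nnknknZZZZ ⇒ nnknknknZZZ ⇒ nnknknknknZZ ⇒ nnknknknknknZ ⇒ nnknknknknknkn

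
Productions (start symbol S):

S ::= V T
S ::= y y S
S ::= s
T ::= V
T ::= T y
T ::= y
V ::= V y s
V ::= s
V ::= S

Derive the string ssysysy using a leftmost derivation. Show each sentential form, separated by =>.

S => VT   [S ::= V T]
VT => sT   [V ::= s]
sT => sTy   [T ::= T y]
sTy => sVy   [T ::= V]
sVy => sVysy   [V ::= V y s]
sVysy => sVysysy   [V ::= V y s]
sVysysy => ssysysy   [V ::= s]

S => VT => sT => sTy => sVy => sVysy => sVysysy => ssysysy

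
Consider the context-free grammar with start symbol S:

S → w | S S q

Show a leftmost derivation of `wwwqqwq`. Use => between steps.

S => SSq   [S → S S q]
SSq => SSqSq   [S → S S q]
SSqSq => wSqSq   [S → w]
wSqSq => wSSqqSq   [S → S S q]
wSSqqSq => wwSqqSq   [S → w]
wwSqqSq => wwwqqSq   [S → w]
wwwqqSq => wwwqqwq   [S → w]

S => SSq => SSqSq => wSqSq => wSSqqSq => wwSqqSq => wwwqqSq => wwwqqwq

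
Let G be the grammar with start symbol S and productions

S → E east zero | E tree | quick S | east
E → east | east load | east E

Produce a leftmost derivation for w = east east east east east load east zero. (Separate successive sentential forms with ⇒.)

S ⇒ E east zero ⇒ east E east zero ⇒ east east E east zero ⇒ east east east E east zero ⇒ east east east east E east zero ⇒ east east east east east load east zero

S ⇒ E east zero   [S → E east zero]
E east zero ⇒ east E east zero   [E → east E]
east E east zero ⇒ east east E east zero   [E → east E]
east east E east zero ⇒ east east east E east zero   [E → east E]
east east east E east zero ⇒ east east east east E east zero   [E → east E]
east east east east E east zero ⇒ east east east east east load east zero   [E → east load]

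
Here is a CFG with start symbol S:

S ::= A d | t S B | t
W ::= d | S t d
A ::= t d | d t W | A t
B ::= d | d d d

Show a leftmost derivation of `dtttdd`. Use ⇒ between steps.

S⇒Ad⇒dtWd⇒dtStdd⇒dtttdd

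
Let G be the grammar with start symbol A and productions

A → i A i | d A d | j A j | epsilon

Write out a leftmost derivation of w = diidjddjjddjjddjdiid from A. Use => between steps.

A=>dAd=>diAid=>diiAiid=>diidAdiid=>diidjAjdiid=>diidjdAdjdiid=>diidjddAddjdiid=>diidjddjAjddjdiid=>diidjddjjAjjddjdiid=>diidjddjjdAdjjddjdiid=>diidjddjjddjjddjdiid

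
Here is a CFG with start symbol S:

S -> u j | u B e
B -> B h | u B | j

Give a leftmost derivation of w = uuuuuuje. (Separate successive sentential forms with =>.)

S => uBe => uuBe => uuuBe => uuuuBe => uuuuuBe => uuuuuuBe => uuuuuuje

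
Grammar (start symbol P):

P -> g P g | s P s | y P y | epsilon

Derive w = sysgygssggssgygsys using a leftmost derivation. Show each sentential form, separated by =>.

P => sPs => syPys => sysPsys => sysgPgsys => sysgyPygsys => sysgygPgygsys => sysgygsPsgygsys => sysgygssPssgygsys => sysgygssgPgssgygsys => sysgygssggssgygsys

P => sPs   [P -> s P s]
sPs => syPys   [P -> y P y]
syPys => sysPsys   [P -> s P s]
sysPsys => sysgPgsys   [P -> g P g]
sysgPgsys => sysgyPygsys   [P -> y P y]
sysgyPygsys => sysgygPgygsys   [P -> g P g]
sysgygPgygsys => sysgygsPsgygsys   [P -> s P s]
sysgygsPsgygsys => sysgygssPssgygsys   [P -> s P s]
sysgygssPssgygsys => sysgygssgPgssgygsys   [P -> g P g]
sysgygssgPgssgygsys => sysgygssggssgygsys   [P -> epsilon]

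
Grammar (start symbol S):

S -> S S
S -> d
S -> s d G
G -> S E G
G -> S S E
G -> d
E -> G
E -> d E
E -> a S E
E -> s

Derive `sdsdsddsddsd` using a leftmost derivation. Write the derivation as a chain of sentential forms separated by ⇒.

S⇒SS⇒sdGS⇒sdSSES⇒sdsdGSES⇒sdsdSEGSES⇒sdsdsdGEGSES⇒sdsdsddEGSES⇒sdsdsddsGSES⇒sdsdsddsdSES⇒sdsdsddsddES⇒sdsdsddsddsS⇒sdsdsddsddsd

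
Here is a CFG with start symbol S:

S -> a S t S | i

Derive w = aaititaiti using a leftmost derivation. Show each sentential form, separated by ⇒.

S ⇒ aStS ⇒ aaStStS ⇒ aaitStS ⇒ aaititS ⇒ aaititaStS ⇒ aaititaitS ⇒ aaititaiti

S ⇒ aStS   [S -> a S t S]
aStS ⇒ aaStStS   [S -> a S t S]
aaStStS ⇒ aaitStS   [S -> i]
aaitStS ⇒ aaititS   [S -> i]
aaititS ⇒ aaititaStS   [S -> a S t S]
aaititaStS ⇒ aaititaitS   [S -> i]
aaititaitS ⇒ aaititaiti   [S -> i]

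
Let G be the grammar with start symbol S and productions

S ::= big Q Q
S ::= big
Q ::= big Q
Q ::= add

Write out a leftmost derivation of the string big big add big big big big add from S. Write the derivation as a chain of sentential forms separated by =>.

S => big Q Q => big big Q Q => big big add Q => big big add big Q => big big add big big Q => big big add big big big Q => big big add big big big big Q => big big add big big big big add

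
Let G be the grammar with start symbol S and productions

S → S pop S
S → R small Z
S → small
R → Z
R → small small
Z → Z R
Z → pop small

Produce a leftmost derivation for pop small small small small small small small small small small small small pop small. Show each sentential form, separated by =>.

S => R small Z => Z small Z => Z R small Z => Z R R small Z => Z R R R small Z => Z R R R R small Z => Z R R R R R small Z => pop small R R R R R small Z => pop small small small R R R R small Z => pop small small small small small R R R small Z => pop small small small small small small small R R small Z => pop small small small small small small small small small R small Z => pop small small small small small small small small small small small small Z => pop small small small small small small small small small small small small pop small

S => R small Z   [S → R small Z]
R small Z => Z small Z   [R → Z]
Z small Z => Z R small Z   [Z → Z R]
Z R small Z => Z R R small Z   [Z → Z R]
Z R R small Z => Z R R R small Z   [Z → Z R]
Z R R R small Z => Z R R R R small Z   [Z → Z R]
Z R R R R small Z => Z R R R R R small Z   [Z → Z R]
Z R R R R R small Z => pop small R R R R R small Z   [Z → pop small]
pop small R R R R R small Z => pop small small small R R R R small Z   [R → small small]
pop small small small R R R R small Z => pop small small small small small R R R small Z   [R → small small]
pop small small small small small R R R small Z => pop small small small small small small small R R small Z   [R → small small]
pop small small small small small small small R R small Z => pop small small small small small small small small small R small Z   [R → small small]
pop small small small small small small small small small R small Z => pop small small small small small small small small small small small small Z   [R → small small]
pop small small small small small small small small small small small small Z => pop small small small small small small small small small small small small pop small   [Z → pop small]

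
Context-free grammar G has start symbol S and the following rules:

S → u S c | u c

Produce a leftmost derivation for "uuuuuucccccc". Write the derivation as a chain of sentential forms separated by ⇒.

S ⇒ uSc ⇒ uuScc ⇒ uuuSccc ⇒ uuuuScccc ⇒ uuuuuSccccc ⇒ uuuuuucccccc

S ⇒ uSc   [S → u S c]
uSc ⇒ uuScc   [S → u S c]
uuScc ⇒ uuuSccc   [S → u S c]
uuuSccc ⇒ uuuuScccc   [S → u S c]
uuuuScccc ⇒ uuuuuSccccc   [S → u S c]
uuuuuSccccc ⇒ uuuuuucccccc   [S → u c]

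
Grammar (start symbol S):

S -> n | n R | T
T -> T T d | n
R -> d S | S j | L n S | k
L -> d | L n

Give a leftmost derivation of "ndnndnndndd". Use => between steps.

S => nR => ndS => ndT => ndTTd => ndTTdTd => ndnTdTd => ndnndTd => ndnndTTdd => ndnndTTdTdd => ndnndnTdTdd => ndnndnndTdd => ndnndnndndd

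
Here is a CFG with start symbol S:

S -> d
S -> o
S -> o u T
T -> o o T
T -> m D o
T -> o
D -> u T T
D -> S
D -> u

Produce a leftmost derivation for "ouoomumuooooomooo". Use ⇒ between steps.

S⇒ouT⇒ouooT⇒ouoomDo⇒ouoomuTTo⇒ouoomumDoTo⇒ouoomumuoTo⇒ouoomumuoooTo⇒ouoomumuoooooTo⇒ouoomumuooooomDoo⇒ouoomumuooooomSoo⇒ouoomumuooooomooo

S ⇒ ouT   [S -> o u T]
ouT ⇒ ouooT   [T -> o o T]
ouooT ⇒ ouoomDo   [T -> m D o]
ouoomDo ⇒ ouoomuTTo   [D -> u T T]
ouoomuTTo ⇒ ouoomumDoTo   [T -> m D o]
ouoomumDoTo ⇒ ouoomumuoTo   [D -> u]
ouoomumuoTo ⇒ ouoomumuoooTo   [T -> o o T]
ouoomumuoooTo ⇒ ouoomumuoooooTo   [T -> o o T]
ouoomumuoooooTo ⇒ ouoomumuooooomDoo   [T -> m D o]
ouoomumuooooomDoo ⇒ ouoomumuooooomSoo   [D -> S]
ouoomumuooooomSoo ⇒ ouoomumuooooomooo   [S -> o]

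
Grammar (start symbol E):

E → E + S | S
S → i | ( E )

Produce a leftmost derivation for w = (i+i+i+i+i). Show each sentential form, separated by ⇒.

E ⇒ S ⇒ (E) ⇒ (E+S) ⇒ (E+S+S) ⇒ (E+S+S+S) ⇒ (E+S+S+S+S) ⇒ (S+S+S+S+S) ⇒ (i+S+S+S+S) ⇒ (i+i+S+S+S) ⇒ (i+i+i+S+S) ⇒ (i+i+i+i+S) ⇒ (i+i+i+i+i)

E ⇒ S   [E → S]
S ⇒ (E)   [S → ( E )]
(E) ⇒ (E+S)   [E → E + S]
(E+S) ⇒ (E+S+S)   [E → E + S]
(E+S+S) ⇒ (E+S+S+S)   [E → E + S]
(E+S+S+S) ⇒ (E+S+S+S+S)   [E → E + S]
(E+S+S+S+S) ⇒ (S+S+S+S+S)   [E → S]
(S+S+S+S+S) ⇒ (i+S+S+S+S)   [S → i]
(i+S+S+S+S) ⇒ (i+i+S+S+S)   [S → i]
(i+i+S+S+S) ⇒ (i+i+i+S+S)   [S → i]
(i+i+i+S+S) ⇒ (i+i+i+i+S)   [S → i]
(i+i+i+i+S) ⇒ (i+i+i+i+i)   [S → i]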